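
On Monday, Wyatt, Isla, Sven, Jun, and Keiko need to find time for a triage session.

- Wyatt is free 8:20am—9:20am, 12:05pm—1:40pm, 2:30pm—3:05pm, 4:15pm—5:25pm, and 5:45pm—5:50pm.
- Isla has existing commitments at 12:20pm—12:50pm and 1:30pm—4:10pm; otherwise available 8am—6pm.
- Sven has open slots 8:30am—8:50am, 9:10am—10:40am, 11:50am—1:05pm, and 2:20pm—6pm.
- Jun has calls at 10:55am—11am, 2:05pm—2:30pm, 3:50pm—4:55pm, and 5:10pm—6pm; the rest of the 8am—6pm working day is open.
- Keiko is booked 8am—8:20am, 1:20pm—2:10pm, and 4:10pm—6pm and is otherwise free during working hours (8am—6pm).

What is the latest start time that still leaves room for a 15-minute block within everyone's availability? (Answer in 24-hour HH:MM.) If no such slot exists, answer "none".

12:50

Isla free within 08:00–18:00: 08:00–12:20, 12:50–13:30, 16:10–18:00.
Jun free within 08:00–18:00: 08:00–10:55, 11:00–14:05, 14:30–15:50, 16:55–17:10.
Keiko free within 08:00–18:00: 08:20–13:20, 14:10–16:10.
Wyatt ∩ Isla: 08:20–09:20, 12:05–12:20, 12:50–13:30, 16:15–17:25, 17:45–17:50.
Wyatt ∩ Isla ∩ Sven: 08:30–08:50, 09:10–09:20, 12:05–12:20, 12:50–13:05, 16:15–17:25, 17:45–17:50.
Wyatt ∩ Isla ∩ Sven ∩ Jun: 08:30–08:50, 09:10–09:20, 12:05–12:20, 12:50–13:05, 16:55–17:10.
Wyatt ∩ Isla ∩ Sven ∩ Jun ∩ Keiko: 08:30–08:50, 09:10–09:20, 12:05–12:20, 12:50–13:05.
Windows ≥ 15 min: 08:30–08:50, 12:05–12:20, 12:50–13:05.
Latest start in the last window 12:50–13:05 is 13:05 − 15 min = 12:50.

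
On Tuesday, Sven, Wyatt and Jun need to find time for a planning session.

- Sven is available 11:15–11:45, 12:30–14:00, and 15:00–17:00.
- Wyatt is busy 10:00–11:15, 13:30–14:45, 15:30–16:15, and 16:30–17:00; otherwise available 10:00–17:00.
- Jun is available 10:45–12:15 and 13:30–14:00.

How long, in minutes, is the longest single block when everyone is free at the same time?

30 minutes

Wyatt free within 10:00–17:00: 11:15–13:30, 14:45–15:30, 16:15–16:30.
Sven ∩ Wyatt: 11:15–11:45, 12:30–13:30, 15:00–15:30, 16:15–16:30.
Sven ∩ Wyatt ∩ Jun: 11:15–11:45.
Single common window of 30 minutes.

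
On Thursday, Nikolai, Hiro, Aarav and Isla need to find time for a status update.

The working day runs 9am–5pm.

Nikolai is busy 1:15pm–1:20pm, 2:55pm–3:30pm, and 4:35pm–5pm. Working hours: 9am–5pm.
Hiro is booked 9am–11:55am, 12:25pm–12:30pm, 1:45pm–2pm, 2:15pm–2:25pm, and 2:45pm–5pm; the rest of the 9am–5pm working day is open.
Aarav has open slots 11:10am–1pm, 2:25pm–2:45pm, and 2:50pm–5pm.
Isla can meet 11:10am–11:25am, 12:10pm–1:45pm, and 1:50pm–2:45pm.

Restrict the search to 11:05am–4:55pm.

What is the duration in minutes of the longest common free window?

Nikolai free within 09:00–17:00: 09:00–13:15, 13:20–14:55, 15:30–16:35.
Hiro free within 09:00–17:00: 11:55–12:25, 12:30–13:45, 14:00–14:15, 14:25–14:45.
Nikolai ∩ Hiro: 11:55–12:25, 12:30–13:15, 13:20–13:45, 14:00–14:15, 14:25–14:45.
Nikolai ∩ Hiro ∩ Aarav: 11:55–12:25, 12:30–13:00, 14:25–14:45.
Nikolai ∩ Hiro ∩ Aarav ∩ Isla: 12:10–12:25, 12:30–13:00, 14:25–14:45.
Restricted to 11:05–16:55: 12:10–12:25, 12:30–13:00, 14:25–14:45.
Common window lengths: 15, 30, 20 min; longest is 30.

30 minutes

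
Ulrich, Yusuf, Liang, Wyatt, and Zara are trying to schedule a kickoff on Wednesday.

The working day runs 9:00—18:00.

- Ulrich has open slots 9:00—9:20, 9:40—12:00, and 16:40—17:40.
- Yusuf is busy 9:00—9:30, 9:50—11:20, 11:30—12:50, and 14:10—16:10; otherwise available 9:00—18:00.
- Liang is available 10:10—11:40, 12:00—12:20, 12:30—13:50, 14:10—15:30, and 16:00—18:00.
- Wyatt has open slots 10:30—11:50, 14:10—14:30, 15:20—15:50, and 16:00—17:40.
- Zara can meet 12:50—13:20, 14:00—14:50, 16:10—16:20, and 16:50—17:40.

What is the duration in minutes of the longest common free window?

Yusuf free within 09:00–18:00: 09:30–09:50, 11:20–11:30, 12:50–14:10, 16:10–18:00.
Ulrich ∩ Yusuf: 09:40–09:50, 11:20–11:30, 16:40–17:40.
Ulrich ∩ Yusuf ∩ Liang: 11:20–11:30, 16:40–17:40.
Ulrich ∩ Yusuf ∩ Liang ∩ Wyatt: 11:20–11:30, 16:40–17:40.
Ulrich ∩ Yusuf ∩ Liang ∩ Wyatt ∩ Zara: 16:50–17:40.
Single common window of 50 minutes.

50 minutes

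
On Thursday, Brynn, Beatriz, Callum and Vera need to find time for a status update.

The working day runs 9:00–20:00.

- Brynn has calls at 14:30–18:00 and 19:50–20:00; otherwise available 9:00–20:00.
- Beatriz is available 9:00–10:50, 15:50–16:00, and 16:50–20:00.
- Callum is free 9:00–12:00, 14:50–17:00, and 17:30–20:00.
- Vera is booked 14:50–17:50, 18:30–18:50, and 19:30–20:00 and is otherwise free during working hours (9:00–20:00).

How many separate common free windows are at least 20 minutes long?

Brynn free within 09:00–20:00: 09:00–14:30, 18:00–19:50.
Vera free within 09:00–20:00: 09:00–14:50, 17:50–18:30, 18:50–19:30.
Brynn ∩ Beatriz: 09:00–10:50, 18:00–19:50.
Brynn ∩ Beatriz ∩ Callum: 09:00–10:50, 18:00–19:50.
Brynn ∩ Beatriz ∩ Callum ∩ Vera: 09:00–10:50, 18:00–18:30, 18:50–19:30.
Windows ≥ 20 min: 09:00–10:50, 18:00–18:30, 18:50–19:30.
That's 3 windows.

3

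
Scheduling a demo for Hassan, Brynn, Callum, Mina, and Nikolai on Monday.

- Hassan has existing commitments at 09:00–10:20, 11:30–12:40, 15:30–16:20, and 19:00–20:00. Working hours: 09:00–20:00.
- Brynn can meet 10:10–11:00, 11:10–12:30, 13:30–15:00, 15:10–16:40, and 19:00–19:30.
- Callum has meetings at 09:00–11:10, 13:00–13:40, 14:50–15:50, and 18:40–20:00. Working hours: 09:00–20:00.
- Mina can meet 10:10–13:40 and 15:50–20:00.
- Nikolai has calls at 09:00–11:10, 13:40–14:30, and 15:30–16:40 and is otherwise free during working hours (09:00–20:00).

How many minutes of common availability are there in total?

Hassan free within 09:00–20:00: 10:20–11:30, 12:40–15:30, 16:20–19:00.
Callum free within 09:00–20:00: 11:10–13:00, 13:40–14:50, 15:50–18:40.
Nikolai free within 09:00–20:00: 11:10–13:40, 14:30–15:30, 16:40–20:00.
Hassan ∩ Brynn: 10:20–11:00, 11:10–11:30, 13:30–15:00, 15:10–15:30, 16:20–16:40.
Hassan ∩ Brynn ∩ Callum: 11:10–11:30, 13:40–14:50, 16:20–16:40.
Hassan ∩ Brynn ∩ Callum ∩ Mina: 11:10–11:30, 16:20–16:40.
Hassan ∩ Brynn ∩ Callum ∩ Mina ∩ Nikolai: 11:10–11:30.
Total common minutes: 20.

20 minutes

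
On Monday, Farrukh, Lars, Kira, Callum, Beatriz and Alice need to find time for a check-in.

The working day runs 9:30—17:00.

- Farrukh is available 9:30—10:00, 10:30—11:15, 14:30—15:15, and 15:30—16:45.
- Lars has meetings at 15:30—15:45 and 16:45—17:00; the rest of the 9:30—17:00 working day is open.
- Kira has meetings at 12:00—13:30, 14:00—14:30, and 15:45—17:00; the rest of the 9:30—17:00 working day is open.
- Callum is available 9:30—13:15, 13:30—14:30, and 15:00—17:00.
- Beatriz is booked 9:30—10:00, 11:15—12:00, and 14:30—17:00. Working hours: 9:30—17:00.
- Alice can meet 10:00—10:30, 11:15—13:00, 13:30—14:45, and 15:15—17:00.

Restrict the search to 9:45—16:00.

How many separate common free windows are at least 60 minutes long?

Lars free within 09:30–17:00: 09:30–15:30, 15:45–16:45.
Kira free within 09:30–17:00: 09:30–12:00, 13:30–14:00, 14:30–15:45.
Beatriz free within 09:30–17:00: 10:00–11:15, 12:00–14:30.
Farrukh ∩ Lars: 09:30–10:00, 10:30–11:15, 14:30–15:15, 15:45–16:45.
Farrukh ∩ Lars ∩ Kira: 09:30–10:00, 10:30–11:15, 14:30–15:15.
Farrukh ∩ Lars ∩ Kira ∩ Callum: 09:30–10:00, 10:30–11:15, 15:00–15:15.
Farrukh ∩ Lars ∩ Kira ∩ Callum ∩ Beatriz: 10:30–11:15.
Farrukh ∩ Lars ∩ Kira ∩ Callum ∩ Beatriz ∩ Alice: (none).
Restricted to 09:45–16:00: (none).
Windows ≥ 60 min: (none).
That's 0 windows.

0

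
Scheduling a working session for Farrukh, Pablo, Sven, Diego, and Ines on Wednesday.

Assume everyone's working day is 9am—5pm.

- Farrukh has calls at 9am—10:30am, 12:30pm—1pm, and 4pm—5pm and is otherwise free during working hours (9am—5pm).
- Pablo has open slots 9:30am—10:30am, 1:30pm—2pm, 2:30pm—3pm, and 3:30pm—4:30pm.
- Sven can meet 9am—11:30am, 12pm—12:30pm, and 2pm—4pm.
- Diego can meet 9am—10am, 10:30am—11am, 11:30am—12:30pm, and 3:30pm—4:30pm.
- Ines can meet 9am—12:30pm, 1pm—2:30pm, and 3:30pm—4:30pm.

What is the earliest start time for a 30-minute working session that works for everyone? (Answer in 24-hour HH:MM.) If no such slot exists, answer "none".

15:30

Farrukh free within 09:00–17:00: 10:30–12:30, 13:00–16:00.
Farrukh ∩ Pablo: 13:30–14:00, 14:30–15:00, 15:30–16:00.
Farrukh ∩ Pablo ∩ Sven: 14:30–15:00, 15:30–16:00.
Farrukh ∩ Pablo ∩ Sven ∩ Diego: 15:30–16:00.
Farrukh ∩ Pablo ∩ Sven ∩ Diego ∩ Ines: 15:30–16:00.
Windows ≥ 30 min: 15:30–16:00.
Earliest such window starts at 15:30.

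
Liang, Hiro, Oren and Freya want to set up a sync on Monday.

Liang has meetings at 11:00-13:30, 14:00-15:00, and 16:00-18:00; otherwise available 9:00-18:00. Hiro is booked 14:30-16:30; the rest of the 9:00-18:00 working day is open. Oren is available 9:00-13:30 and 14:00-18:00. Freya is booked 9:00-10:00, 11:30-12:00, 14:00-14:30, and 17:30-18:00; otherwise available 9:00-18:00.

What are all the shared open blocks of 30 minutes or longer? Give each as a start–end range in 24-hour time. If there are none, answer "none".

10:00–11:00

Liang free within 09:00–18:00: 09:00–11:00, 13:30–14:00, 15:00–16:00.
Hiro free within 09:00–18:00: 09:00–14:30, 16:30–18:00.
Freya free within 09:00–18:00: 10:00–11:30, 12:00–14:00, 14:30–17:30.
Liang ∩ Hiro: 09:00–11:00, 13:30–14:00.
Liang ∩ Hiro ∩ Oren: 09:00–11:00.
Liang ∩ Hiro ∩ Oren ∩ Freya: 10:00–11:00.
Windows ≥ 30 min: 10:00–11:00.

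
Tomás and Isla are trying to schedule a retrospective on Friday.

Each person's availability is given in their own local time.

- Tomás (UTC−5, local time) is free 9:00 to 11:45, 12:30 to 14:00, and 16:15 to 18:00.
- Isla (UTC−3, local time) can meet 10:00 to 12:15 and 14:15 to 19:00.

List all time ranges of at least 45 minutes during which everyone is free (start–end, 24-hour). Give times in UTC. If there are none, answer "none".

Tomás → UTC: 14:00–16:45, 17:30–19:00, 21:15–23:00.
Isla → UTC: 13:00–15:15, 17:15–22:00.
Tomás ∩ Isla: 14:00–15:15, 17:30–19:00, 21:15–22:00.
Windows ≥ 45 min: 14:00–15:15, 17:30–19:00, 21:15–22:00.

14:00–15:15, 17:30–19:00, 21:15–22:00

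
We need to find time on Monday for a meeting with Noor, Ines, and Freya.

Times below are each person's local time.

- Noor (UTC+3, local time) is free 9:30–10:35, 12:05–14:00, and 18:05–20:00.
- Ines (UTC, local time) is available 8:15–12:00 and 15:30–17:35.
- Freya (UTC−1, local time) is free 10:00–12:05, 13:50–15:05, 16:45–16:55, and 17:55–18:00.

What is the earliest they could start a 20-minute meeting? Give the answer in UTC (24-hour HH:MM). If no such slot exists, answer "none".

Noor → UTC: 06:30–07:35, 09:05–11:00, 15:05–17:00.
Ines → UTC: 08:15–12:00, 15:30–17:35.
Freya → UTC: 11:00–13:05, 14:50–16:05, 17:45–17:55, 18:55–19:00.
Noor ∩ Ines: 09:05–11:00, 15:30–17:00.
Noor ∩ Ines ∩ Freya: 15:30–16:05.
Windows ≥ 20 min: 15:30–16:05.
Earliest such window starts at 15:30.

15:30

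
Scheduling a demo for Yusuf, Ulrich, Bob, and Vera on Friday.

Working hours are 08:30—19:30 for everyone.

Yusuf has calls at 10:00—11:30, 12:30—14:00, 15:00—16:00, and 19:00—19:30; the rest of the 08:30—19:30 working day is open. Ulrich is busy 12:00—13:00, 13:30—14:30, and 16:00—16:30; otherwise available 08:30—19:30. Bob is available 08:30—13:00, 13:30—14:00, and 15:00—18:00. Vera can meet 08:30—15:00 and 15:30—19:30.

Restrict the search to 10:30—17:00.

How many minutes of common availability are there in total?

60 minutes

Yusuf free within 08:30–19:30: 08:30–10:00, 11:30–12:30, 14:00–15:00, 16:00–19:00.
Ulrich free within 08:30–19:30: 08:30–12:00, 13:00–13:30, 14:30–16:00, 16:30–19:30.
Yusuf ∩ Ulrich: 08:30–10:00, 11:30–12:00, 14:30–15:00, 16:30–19:00.
Yusuf ∩ Ulrich ∩ Bob: 08:30–10:00, 11:30–12:00, 16:30–18:00.
Yusuf ∩ Ulrich ∩ Bob ∩ Vera: 08:30–10:00, 11:30–12:00, 16:30–18:00.
Restricted to 10:30–17:00: 11:30–12:00, 16:30–17:00.
Total common minutes: 30 + 30 = 60.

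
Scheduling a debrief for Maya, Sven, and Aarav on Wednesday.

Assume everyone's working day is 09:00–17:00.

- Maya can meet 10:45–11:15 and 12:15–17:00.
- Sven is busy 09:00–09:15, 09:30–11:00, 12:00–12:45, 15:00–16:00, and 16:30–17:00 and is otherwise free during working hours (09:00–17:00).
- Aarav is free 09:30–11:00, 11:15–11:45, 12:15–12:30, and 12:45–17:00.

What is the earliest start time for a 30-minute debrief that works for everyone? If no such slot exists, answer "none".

12:45

Sven free within 09:00–17:00: 09:15–09:30, 11:00–12:00, 12:45–15:00, 16:00–16:30.
Maya ∩ Sven: 11:00–11:15, 12:45–15:00, 16:00–16:30.
Maya ∩ Sven ∩ Aarav: 12:45–15:00, 16:00–16:30.
Windows ≥ 30 min: 12:45–15:00, 16:00–16:30.
Earliest such window starts at 12:45.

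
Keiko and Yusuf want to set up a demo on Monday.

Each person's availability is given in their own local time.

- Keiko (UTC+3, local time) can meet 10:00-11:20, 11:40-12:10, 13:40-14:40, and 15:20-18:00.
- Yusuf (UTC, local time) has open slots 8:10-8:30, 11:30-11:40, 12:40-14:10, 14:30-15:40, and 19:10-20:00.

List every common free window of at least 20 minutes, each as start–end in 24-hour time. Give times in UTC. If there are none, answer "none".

Keiko → UTC: 07:00–08:20, 08:40–09:10, 10:40–11:40, 12:20–15:00.
Yusuf → UTC: 08:10–08:30, 11:30–11:40, 12:40–14:10, 14:30–15:40, 19:10–20:00.
Keiko ∩ Yusuf: 08:10–08:20, 11:30–11:40, 12:40–14:10, 14:30–15:00.
Windows ≥ 20 min: 12:40–14:10, 14:30–15:00.

12:40–14:10, 14:30–15:00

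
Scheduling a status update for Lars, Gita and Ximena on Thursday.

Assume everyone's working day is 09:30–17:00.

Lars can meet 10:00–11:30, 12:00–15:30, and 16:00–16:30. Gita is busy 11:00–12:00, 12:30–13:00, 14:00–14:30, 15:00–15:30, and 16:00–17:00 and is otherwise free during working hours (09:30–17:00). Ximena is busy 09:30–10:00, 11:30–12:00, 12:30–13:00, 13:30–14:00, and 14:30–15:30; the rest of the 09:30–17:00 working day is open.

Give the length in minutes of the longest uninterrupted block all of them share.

Gita free within 09:30–17:00: 09:30–11:00, 12:00–12:30, 13:00–14:00, 14:30–15:00, 15:30–16:00.
Ximena free within 09:30–17:00: 10:00–11:30, 12:00–12:30, 13:00–13:30, 14:00–14:30, 15:30–17:00.
Lars ∩ Gita: 10:00–11:00, 12:00–12:30, 13:00–14:00, 14:30–15:00.
Lars ∩ Gita ∩ Ximena: 10:00–11:00, 12:00–12:30, 13:00–13:30.
Common window lengths: 60, 30, 30 min; longest is 60.

60 minutes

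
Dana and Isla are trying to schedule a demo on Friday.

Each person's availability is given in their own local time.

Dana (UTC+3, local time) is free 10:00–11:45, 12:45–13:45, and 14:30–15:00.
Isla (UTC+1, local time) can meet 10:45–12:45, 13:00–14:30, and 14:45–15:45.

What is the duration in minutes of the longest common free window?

Dana → UTC: 07:00–08:45, 09:45–10:45, 11:30–12:00.
Isla → UTC: 09:45–11:45, 12:00–13:30, 13:45–14:45.
Dana ∩ Isla: 09:45–10:45, 11:30–11:45.
Common window lengths: 60, 15 min; longest is 60.

60 minutes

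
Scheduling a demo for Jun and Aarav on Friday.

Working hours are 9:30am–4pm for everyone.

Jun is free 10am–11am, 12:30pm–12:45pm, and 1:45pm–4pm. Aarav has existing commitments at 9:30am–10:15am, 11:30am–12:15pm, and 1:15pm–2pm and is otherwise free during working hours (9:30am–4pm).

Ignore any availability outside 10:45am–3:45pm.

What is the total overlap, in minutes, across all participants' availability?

Aarav free within 09:30–16:00: 10:15–11:30, 12:15–13:15, 14:00–16:00.
Jun ∩ Aarav: 10:15–11:00, 12:30–12:45, 14:00–16:00.
Restricted to 10:45–15:45: 10:45–11:00, 12:30–12:45, 14:00–15:45.
Total common minutes: 15 + 15 + 105 = 135.

135 minutes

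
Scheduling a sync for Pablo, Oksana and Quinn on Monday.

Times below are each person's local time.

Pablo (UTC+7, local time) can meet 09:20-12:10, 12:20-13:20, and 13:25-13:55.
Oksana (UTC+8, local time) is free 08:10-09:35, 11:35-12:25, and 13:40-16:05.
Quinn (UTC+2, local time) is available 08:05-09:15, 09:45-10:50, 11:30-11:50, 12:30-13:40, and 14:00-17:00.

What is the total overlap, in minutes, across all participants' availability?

45 minutes

Pablo → UTC: 02:20–05:10, 05:20–06:20, 06:25–06:55.
Oksana → UTC: 00:10–01:35, 03:35–04:25, 05:40–08:05.
Quinn → UTC: 06:05–07:15, 07:45–08:50, 09:30–09:50, 10:30–11:40, 12:00–15:00.
Pablo ∩ Oksana: 03:35–04:25, 05:40–06:20, 06:25–06:55.
Pablo ∩ Oksana ∩ Quinn: 06:05–06:20, 06:25–06:55.
Total common minutes: 15 + 30 = 45.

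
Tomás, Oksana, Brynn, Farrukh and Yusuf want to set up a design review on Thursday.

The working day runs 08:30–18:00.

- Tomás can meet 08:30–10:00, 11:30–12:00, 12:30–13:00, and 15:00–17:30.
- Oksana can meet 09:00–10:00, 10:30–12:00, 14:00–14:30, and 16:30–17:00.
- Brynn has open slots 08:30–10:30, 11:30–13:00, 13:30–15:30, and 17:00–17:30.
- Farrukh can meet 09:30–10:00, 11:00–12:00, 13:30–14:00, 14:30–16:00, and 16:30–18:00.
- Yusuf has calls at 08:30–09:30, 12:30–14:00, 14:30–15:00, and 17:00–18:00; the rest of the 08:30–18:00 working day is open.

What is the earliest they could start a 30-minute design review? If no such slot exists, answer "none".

Yusuf free within 08:30–18:00: 09:30–12:30, 14:00–14:30, 15:00–17:00.
Tomás ∩ Oksana: 09:00–10:00, 11:30–12:00, 16:30–17:00.
Tomás ∩ Oksana ∩ Brynn: 09:00–10:00, 11:30–12:00.
Tomás ∩ Oksana ∩ Brynn ∩ Farrukh: 09:30–10:00, 11:30–12:00.
Tomás ∩ Oksana ∩ Brynn ∩ Farrukh ∩ Yusuf: 09:30–10:00, 11:30–12:00.
Windows ≥ 30 min: 09:30–10:00, 11:30–12:00.
Earliest such window starts at 09:30.

09:30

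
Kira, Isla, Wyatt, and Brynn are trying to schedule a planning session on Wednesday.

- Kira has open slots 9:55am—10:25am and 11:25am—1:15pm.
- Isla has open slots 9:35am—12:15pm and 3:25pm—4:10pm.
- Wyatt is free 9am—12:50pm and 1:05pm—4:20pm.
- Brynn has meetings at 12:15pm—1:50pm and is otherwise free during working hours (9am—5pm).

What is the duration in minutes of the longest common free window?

50 minutes

Brynn free within 09:00–17:00: 09:00–12:15, 13:50–17:00.
Kira ∩ Isla: 09:55–10:25, 11:25–12:15.
Kira ∩ Isla ∩ Wyatt: 09:55–10:25, 11:25–12:15.
Kira ∩ Isla ∩ Wyatt ∩ Brynn: 09:55–10:25, 11:25–12:15.
Common window lengths: 30, 50 min; longest is 50.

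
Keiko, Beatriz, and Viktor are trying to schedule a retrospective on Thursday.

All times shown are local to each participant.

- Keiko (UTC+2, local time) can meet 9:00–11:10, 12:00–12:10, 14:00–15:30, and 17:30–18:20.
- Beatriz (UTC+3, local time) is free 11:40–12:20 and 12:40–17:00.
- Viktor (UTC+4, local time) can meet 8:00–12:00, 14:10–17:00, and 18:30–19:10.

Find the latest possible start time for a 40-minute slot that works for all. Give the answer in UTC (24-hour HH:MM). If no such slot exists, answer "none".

12:20

Keiko → UTC: 07:00–09:10, 10:00–10:10, 12:00–13:30, 15:30–16:20.
Beatriz → UTC: 08:40–09:20, 09:40–14:00.
Viktor → UTC: 04:00–08:00, 10:10–13:00, 14:30–15:10.
Keiko ∩ Beatriz: 08:40–09:10, 10:00–10:10, 12:00–13:30.
Keiko ∩ Beatriz ∩ Viktor: 12:00–13:00.
Windows ≥ 40 min: 12:00–13:00.
Latest start in the last window 12:00–13:00 is 13:00 − 40 min = 12:20.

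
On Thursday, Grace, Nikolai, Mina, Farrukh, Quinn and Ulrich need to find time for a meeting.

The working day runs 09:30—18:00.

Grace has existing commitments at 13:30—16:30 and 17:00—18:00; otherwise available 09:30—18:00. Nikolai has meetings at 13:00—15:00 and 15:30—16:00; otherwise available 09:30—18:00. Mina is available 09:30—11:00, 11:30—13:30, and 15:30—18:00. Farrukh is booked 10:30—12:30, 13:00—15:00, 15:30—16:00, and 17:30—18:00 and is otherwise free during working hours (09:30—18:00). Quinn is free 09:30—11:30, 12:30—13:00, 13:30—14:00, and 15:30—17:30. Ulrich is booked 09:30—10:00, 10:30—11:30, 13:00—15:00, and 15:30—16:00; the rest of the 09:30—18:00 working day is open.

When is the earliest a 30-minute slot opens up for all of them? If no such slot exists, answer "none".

Grace free within 09:30–18:00: 09:30–13:30, 16:30–17:00.
Nikolai free within 09:30–18:00: 09:30–13:00, 15:00–15:30, 16:00–18:00.
Farrukh free within 09:30–18:00: 09:30–10:30, 12:30–13:00, 15:00–15:30, 16:00–17:30.
Ulrich free within 09:30–18:00: 10:00–10:30, 11:30–13:00, 15:00–15:30, 16:00–18:00.
Grace ∩ Nikolai: 09:30–13:00, 16:30–17:00.
Grace ∩ Nikolai ∩ Mina: 09:30–11:00, 11:30–13:00, 16:30–17:00.
Grace ∩ Nikolai ∩ Mina ∩ Farrukh: 09:30–10:30, 12:30–13:00, 16:30–17:00.
Grace ∩ Nikolai ∩ Mina ∩ Farrukh ∩ Quinn: 09:30–10:30, 12:30–13:00, 16:30–17:00.
Grace ∩ Nikolai ∩ Mina ∩ Farrukh ∩ Quinn ∩ Ulrich: 10:00–10:30, 12:30–13:00, 16:30–17:00.
Windows ≥ 30 min: 10:00–10:30, 12:30–13:00, 16:30–17:00.
Earliest such window starts at 10:00.

10:00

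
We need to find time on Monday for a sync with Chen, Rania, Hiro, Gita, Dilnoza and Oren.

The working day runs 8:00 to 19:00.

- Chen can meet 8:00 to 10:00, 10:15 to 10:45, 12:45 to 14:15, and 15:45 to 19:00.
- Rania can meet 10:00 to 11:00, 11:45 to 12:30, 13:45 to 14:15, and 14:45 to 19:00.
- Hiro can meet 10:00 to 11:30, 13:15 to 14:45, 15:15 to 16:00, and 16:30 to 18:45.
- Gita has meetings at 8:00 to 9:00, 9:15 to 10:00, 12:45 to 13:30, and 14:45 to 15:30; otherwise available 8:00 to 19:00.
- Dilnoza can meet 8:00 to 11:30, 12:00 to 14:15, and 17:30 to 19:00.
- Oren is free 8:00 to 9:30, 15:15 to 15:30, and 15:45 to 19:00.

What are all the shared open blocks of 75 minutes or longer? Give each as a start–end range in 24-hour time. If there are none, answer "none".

Gita free within 08:00–19:00: 09:00–09:15, 10:00–12:45, 13:30–14:45, 15:30–19:00.
Chen ∩ Rania: 10:15–10:45, 13:45–14:15, 15:45–19:00.
Chen ∩ Rania ∩ Hiro: 10:15–10:45, 13:45–14:15, 15:45–16:00, 16:30–18:45.
Chen ∩ Rania ∩ Hiro ∩ Gita: 10:15–10:45, 13:45–14:15, 15:45–16:00, 16:30–18:45.
Chen ∩ Rania ∩ Hiro ∩ Gita ∩ Dilnoza: 10:15–10:45, 13:45–14:15, 17:30–18:45.
Chen ∩ Rania ∩ Hiro ∩ Gita ∩ Dilnoza ∩ Oren: 17:30–18:45.
Windows ≥ 75 min: 17:30–18:45.

17:30–18:45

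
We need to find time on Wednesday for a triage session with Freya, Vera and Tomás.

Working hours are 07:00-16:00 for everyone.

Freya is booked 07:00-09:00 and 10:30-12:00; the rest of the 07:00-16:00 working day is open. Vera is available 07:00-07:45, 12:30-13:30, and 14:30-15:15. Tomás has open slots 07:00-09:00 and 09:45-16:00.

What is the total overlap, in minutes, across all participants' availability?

Freya free within 07:00–16:00: 09:00–10:30, 12:00–16:00.
Freya ∩ Vera: 12:30–13:30, 14:30–15:15.
Freya ∩ Vera ∩ Tomás: 12:30–13:30, 14:30–15:15.
Total common minutes: 60 + 45 = 105.

105 minutes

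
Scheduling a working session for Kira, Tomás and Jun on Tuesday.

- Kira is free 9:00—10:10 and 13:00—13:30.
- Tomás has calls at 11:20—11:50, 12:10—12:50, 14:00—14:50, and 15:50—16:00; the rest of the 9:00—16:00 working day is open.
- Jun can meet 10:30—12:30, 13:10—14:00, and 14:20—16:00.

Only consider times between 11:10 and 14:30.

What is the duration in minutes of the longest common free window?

20 minutes

Tomás free within 09:00–16:00: 09:00–11:20, 11:50–12:10, 12:50–14:00, 14:50–15:50.
Kira ∩ Tomás: 09:00–10:10, 13:00–13:30.
Kira ∩ Tomás ∩ Jun: 13:10–13:30.
Restricted to 11:10–14:30: 13:10–13:30.
Single common window of 20 minutes.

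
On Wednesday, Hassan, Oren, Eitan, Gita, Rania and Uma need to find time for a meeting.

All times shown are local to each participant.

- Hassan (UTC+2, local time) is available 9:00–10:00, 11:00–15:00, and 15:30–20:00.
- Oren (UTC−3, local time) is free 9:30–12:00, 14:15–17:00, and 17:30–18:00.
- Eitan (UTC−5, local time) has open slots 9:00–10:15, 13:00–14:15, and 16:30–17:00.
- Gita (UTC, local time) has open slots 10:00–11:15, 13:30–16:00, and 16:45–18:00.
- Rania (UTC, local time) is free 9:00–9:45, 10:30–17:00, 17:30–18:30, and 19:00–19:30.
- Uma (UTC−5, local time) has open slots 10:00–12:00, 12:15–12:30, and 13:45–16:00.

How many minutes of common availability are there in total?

Hassan → UTC: 07:00–08:00, 09:00–13:00, 13:30–18:00.
Oren → UTC: 12:30–15:00, 17:15–20:00, 20:30–21:00.
Eitan → UTC: 14:00–15:15, 18:00–19:15, 21:30–22:00.
Gita → UTC: 10:00–11:15, 13:30–16:00, 16:45–18:00.
Rania → UTC: 09:00–09:45, 10:30–17:00, 17:30–18:30, 19:00–19:30.
Uma → UTC: 15:00–17:00, 17:15–17:30, 18:45–21:00.
Hassan ∩ Oren: 12:30–13:00, 13:30–15:00, 17:15–18:00.
Hassan ∩ Oren ∩ Eitan: 14:00–15:00.
Hassan ∩ Oren ∩ Eitan ∩ Gita: 14:00–15:00.
Hassan ∩ Oren ∩ Eitan ∩ Gita ∩ Rania: 14:00–15:00.
Hassan ∩ Oren ∩ Eitan ∩ Gita ∩ Rania ∩ Uma: (none).
Total common minutes: 0.

0 minutes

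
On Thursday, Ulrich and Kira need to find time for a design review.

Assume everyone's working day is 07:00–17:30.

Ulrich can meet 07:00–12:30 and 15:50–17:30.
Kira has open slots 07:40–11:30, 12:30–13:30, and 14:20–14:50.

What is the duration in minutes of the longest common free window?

Ulrich ∩ Kira: 07:40–11:30.
Single common window of 230 minutes.

230 minutes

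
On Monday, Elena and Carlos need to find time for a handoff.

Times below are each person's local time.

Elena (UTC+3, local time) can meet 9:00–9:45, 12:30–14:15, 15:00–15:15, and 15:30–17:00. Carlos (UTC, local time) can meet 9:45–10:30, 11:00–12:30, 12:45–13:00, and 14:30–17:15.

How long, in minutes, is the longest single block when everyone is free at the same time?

Elena → UTC: 06:00–06:45, 09:30–11:15, 12:00–12:15, 12:30–14:00.
Carlos → UTC: 09:45–10:30, 11:00–12:30, 12:45–13:00, 14:30–17:15.
Elena ∩ Carlos: 09:45–10:30, 11:00–11:15, 12:00–12:15, 12:45–13:00.
Common window lengths: 45, 15, 15, 15 min; longest is 45.

45 minutes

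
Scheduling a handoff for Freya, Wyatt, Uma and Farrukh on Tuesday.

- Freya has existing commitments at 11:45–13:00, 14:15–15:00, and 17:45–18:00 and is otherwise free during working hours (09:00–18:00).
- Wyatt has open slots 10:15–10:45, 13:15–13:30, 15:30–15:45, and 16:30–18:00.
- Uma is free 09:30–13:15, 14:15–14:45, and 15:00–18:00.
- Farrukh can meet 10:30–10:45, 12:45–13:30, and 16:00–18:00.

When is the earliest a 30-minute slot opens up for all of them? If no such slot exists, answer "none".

Freya free within 09:00–18:00: 09:00–11:45, 13:00–14:15, 15:00–17:45.
Freya ∩ Wyatt: 10:15–10:45, 13:15–13:30, 15:30–15:45, 16:30–17:45.
Freya ∩ Wyatt ∩ Uma: 10:15–10:45, 15:30–15:45, 16:30–17:45.
Freya ∩ Wyatt ∩ Uma ∩ Farrukh: 10:30–10:45, 16:30–17:45.
Windows ≥ 30 min: 16:30–17:45.
Earliest such window starts at 16:30.

16:30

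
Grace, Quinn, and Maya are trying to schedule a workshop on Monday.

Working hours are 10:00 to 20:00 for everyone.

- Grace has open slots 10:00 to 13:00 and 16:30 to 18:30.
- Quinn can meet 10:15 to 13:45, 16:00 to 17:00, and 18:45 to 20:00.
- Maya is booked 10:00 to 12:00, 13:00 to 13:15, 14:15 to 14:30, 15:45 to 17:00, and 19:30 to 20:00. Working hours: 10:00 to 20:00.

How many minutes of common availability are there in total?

Maya free within 10:00–20:00: 12:00–13:00, 13:15–14:15, 14:30–15:45, 17:00–19:30.
Grace ∩ Quinn: 10:15–13:00, 16:30–17:00.
Grace ∩ Quinn ∩ Maya: 12:00–13:00.
Total common minutes: 60.

60 minutes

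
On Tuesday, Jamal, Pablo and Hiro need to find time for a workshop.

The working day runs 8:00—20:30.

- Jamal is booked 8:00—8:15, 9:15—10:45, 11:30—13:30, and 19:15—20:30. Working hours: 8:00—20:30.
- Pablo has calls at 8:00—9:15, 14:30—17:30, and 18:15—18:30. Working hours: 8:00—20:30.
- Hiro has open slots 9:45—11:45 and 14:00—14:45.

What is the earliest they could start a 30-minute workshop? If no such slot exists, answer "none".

Jamal free within 08:00–20:30: 08:15–09:15, 10:45–11:30, 13:30–19:15.
Pablo free within 08:00–20:30: 09:15–14:30, 17:30–18:15, 18:30–20:30.
Jamal ∩ Pablo: 10:45–11:30, 13:30–14:30, 17:30–18:15, 18:30–19:15.
Jamal ∩ Pablo ∩ Hiro: 10:45–11:30, 14:00–14:30.
Windows ≥ 30 min: 10:45–11:30, 14:00–14:30.
Earliest such window starts at 10:45.

10:45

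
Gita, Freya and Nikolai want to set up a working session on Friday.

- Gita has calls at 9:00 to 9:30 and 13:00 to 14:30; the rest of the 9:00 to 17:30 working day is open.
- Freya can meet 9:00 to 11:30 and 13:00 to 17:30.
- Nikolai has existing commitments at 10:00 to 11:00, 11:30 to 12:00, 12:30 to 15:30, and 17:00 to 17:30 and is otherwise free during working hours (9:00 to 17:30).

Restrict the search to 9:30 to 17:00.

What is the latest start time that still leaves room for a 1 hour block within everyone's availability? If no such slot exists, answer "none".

Gita free within 09:00–17:30: 09:30–13:00, 14:30–17:30.
Nikolai free within 09:00–17:30: 09:00–10:00, 11:00–11:30, 12:00–12:30, 15:30–17:00.
Gita ∩ Freya: 09:30–11:30, 14:30–17:30.
Gita ∩ Freya ∩ Nikolai: 09:30–10:00, 11:00–11:30, 15:30–17:00.
Restricted to 09:30–17:00: 09:30–10:00, 11:00–11:30, 15:30–17:00.
Windows ≥ 60 min: 15:30–17:00.
Latest start in the last window 15:30–17:00 is 17:00 − 60 min = 16:00.

16:00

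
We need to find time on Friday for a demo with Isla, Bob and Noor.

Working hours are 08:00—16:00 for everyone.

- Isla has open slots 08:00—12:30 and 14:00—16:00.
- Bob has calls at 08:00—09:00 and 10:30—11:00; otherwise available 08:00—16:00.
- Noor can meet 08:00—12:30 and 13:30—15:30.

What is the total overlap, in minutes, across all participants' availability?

Bob free within 08:00–16:00: 09:00–10:30, 11:00–16:00.
Isla ∩ Bob: 09:00–10:30, 11:00–12:30, 14:00–16:00.
Isla ∩ Bob ∩ Noor: 09:00–10:30, 11:00–12:30, 14:00–15:30.
Total common minutes: 90 + 90 + 90 = 270.

270 minutes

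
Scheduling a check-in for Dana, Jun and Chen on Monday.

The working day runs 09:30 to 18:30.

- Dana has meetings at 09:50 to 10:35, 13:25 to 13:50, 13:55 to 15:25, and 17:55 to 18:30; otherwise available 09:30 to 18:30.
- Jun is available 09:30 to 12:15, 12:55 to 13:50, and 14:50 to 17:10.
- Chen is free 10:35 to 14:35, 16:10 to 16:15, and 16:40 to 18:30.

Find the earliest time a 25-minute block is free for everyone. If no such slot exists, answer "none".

10:35

Dana free within 09:30–18:30: 09:30–09:50, 10:35–13:25, 13:50–13:55, 15:25–17:55.
Dana ∩ Jun: 09:30–09:50, 10:35–12:15, 12:55–13:25, 15:25–17:10.
Dana ∩ Jun ∩ Chen: 10:35–12:15, 12:55–13:25, 16:10–16:15, 16:40–17:10.
Windows ≥ 25 min: 10:35–12:15, 12:55–13:25, 16:40–17:10.
Earliest such window starts at 10:35.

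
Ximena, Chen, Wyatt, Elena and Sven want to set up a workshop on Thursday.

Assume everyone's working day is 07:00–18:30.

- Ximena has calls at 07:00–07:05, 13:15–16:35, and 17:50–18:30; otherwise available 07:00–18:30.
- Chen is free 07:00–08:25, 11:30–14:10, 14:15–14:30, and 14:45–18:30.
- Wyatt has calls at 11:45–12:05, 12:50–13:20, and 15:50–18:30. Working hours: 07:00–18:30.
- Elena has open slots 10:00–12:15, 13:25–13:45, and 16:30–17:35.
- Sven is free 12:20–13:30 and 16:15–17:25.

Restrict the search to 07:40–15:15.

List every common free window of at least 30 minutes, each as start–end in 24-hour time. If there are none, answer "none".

none

Ximena free within 07:00–18:30: 07:05–13:15, 16:35–17:50.
Wyatt free within 07:00–18:30: 07:00–11:45, 12:05–12:50, 13:20–15:50.
Ximena ∩ Chen: 07:05–08:25, 11:30–13:15, 16:35–17:50.
Ximena ∩ Chen ∩ Wyatt: 07:05–08:25, 11:30–11:45, 12:05–12:50.
Ximena ∩ Chen ∩ Wyatt ∩ Elena: 11:30–11:45, 12:05–12:15.
Ximena ∩ Chen ∩ Wyatt ∩ Elena ∩ Sven: (none).
Restricted to 07:40–15:15: (none).
Windows ≥ 30 min: (none).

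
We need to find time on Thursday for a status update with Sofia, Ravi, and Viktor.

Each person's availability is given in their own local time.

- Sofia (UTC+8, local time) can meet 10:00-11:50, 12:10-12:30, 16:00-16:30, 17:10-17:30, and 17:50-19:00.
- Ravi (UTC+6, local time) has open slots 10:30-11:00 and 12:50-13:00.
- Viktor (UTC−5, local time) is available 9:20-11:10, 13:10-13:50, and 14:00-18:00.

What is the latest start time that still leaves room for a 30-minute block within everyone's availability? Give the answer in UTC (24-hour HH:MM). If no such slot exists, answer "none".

none

Sofia → UTC: 02:00–03:50, 04:10–04:30, 08:00–08:30, 09:10–09:30, 09:50–11:00.
Ravi → UTC: 04:30–05:00, 06:50–07:00.
Viktor → UTC: 14:20–16:10, 18:10–18:50, 19:00–23:00.
Sofia ∩ Ravi: (none).
Sofia ∩ Ravi ∩ Viktor: (none).
Windows ≥ 30 min: (none).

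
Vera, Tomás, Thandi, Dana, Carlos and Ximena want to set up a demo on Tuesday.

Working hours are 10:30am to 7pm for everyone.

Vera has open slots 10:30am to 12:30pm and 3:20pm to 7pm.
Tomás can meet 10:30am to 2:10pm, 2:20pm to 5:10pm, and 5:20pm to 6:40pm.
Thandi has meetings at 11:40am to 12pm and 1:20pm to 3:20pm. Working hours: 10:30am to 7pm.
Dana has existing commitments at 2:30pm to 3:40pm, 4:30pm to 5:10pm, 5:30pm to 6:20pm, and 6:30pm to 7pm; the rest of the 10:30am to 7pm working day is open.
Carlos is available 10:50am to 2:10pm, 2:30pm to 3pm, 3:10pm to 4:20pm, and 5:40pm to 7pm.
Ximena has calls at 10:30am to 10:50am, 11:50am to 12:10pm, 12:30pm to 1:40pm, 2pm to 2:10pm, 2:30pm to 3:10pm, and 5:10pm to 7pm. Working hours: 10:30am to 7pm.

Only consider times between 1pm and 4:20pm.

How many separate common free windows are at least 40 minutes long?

Thandi free within 10:30–19:00: 10:30–11:40, 12:00–13:20, 15:20–19:00.
Dana free within 10:30–19:00: 10:30–14:30, 15:40–16:30, 17:10–17:30, 18:20–18:30.
Ximena free within 10:30–19:00: 10:50–11:50, 12:10–12:30, 13:40–14:00, 14:10–14:30, 15:10–17:10.
Vera ∩ Tomás: 10:30–12:30, 15:20–17:10, 17:20–18:40.
Vera ∩ Tomás ∩ Thandi: 10:30–11:40, 12:00–12:30, 15:20–17:10, 17:20–18:40.
Vera ∩ Tomás ∩ Thandi ∩ Dana: 10:30–11:40, 12:00–12:30, 15:40–16:30, 17:20–17:30, 18:20–18:30.
Vera ∩ Tomás ∩ Thandi ∩ Dana ∩ Carlos: 10:50–11:40, 12:00–12:30, 15:40–16:20, 18:20–18:30.
Vera ∩ Tomás ∩ Thandi ∩ Dana ∩ Carlos ∩ Ximena: 10:50–11:40, 12:10–12:30, 15:40–16:20.
Restricted to 13:00–16:20: 15:40–16:20.
Windows ≥ 40 min: 15:40–16:20.
That's 1 window.

1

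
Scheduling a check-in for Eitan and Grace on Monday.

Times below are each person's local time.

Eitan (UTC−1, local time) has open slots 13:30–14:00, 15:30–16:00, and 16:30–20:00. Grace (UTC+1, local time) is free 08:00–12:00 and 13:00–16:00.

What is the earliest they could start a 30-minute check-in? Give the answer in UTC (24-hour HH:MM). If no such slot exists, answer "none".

Eitan → UTC: 14:30–15:00, 16:30–17:00, 17:30–21:00.
Grace → UTC: 07:00–11:00, 12:00–15:00.
Eitan ∩ Grace: 14:30–15:00.
Windows ≥ 30 min: 14:30–15:00.
Earliest such window starts at 14:30.

14:30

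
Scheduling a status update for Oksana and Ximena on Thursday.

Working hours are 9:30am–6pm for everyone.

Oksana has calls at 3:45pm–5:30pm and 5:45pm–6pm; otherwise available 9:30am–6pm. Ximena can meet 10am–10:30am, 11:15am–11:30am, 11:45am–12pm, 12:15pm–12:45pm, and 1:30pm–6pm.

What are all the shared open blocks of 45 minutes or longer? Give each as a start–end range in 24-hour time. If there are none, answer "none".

Oksana free within 09:30–18:00: 09:30–15:45, 17:30–17:45.
Oksana ∩ Ximena: 10:00–10:30, 11:15–11:30, 11:45–12:00, 12:15–12:45, 13:30–15:45, 17:30–17:45.
Windows ≥ 45 min: 13:30–15:45.

13:30–15:45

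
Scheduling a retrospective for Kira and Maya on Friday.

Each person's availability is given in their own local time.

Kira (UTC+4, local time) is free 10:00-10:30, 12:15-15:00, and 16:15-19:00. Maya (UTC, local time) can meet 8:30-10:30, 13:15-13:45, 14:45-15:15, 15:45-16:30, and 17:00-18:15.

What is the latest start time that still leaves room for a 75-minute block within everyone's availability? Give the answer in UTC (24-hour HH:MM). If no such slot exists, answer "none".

Kira → UTC: 06:00–06:30, 08:15–11:00, 12:15–15:00.
Maya → UTC: 08:30–10:30, 13:15–13:45, 14:45–15:15, 15:45–16:30, 17:00–18:15.
Kira ∩ Maya: 08:30–10:30, 13:15–13:45, 14:45–15:00.
Windows ≥ 75 min: 08:30–10:30.
Latest start in the last window 08:30–10:30 is 10:30 − 75 min = 09:15.

09:15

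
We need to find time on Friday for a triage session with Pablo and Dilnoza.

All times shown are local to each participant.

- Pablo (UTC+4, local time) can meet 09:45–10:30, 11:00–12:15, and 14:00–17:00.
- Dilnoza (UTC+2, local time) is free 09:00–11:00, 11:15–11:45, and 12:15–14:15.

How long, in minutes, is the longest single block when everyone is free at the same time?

Pablo → UTC: 05:45–06:30, 07:00–08:15, 10:00–13:00.
Dilnoza → UTC: 07:00–09:00, 09:15–09:45, 10:15–12:15.
Pablo ∩ Dilnoza: 07:00–08:15, 10:15–12:15.
Common window lengths: 75, 120 min; longest is 120.

120 minutes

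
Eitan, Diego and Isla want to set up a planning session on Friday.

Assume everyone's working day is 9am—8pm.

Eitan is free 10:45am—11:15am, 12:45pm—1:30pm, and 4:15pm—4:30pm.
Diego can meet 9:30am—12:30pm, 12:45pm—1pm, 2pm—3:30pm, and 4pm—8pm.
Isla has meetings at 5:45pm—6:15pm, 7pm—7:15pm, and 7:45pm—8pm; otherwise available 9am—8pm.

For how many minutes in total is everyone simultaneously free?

60 minutes

Isla free within 09:00–20:00: 09:00–17:45, 18:15–19:00, 19:15–19:45.
Eitan ∩ Diego: 10:45–11:15, 12:45–13:00, 16:15–16:30.
Eitan ∩ Diego ∩ Isla: 10:45–11:15, 12:45–13:00, 16:15–16:30.
Total common minutes: 30 + 15 + 15 = 60.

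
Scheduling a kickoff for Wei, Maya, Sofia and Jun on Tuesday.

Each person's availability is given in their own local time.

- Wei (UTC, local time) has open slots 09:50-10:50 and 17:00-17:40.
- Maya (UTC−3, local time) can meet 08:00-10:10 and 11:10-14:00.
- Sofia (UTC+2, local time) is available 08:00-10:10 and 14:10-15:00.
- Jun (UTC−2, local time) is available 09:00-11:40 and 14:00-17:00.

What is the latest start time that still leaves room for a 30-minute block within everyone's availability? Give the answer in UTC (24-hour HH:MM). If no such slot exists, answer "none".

none

Wei → UTC: 09:50–10:50, 17:00–17:40.
Maya → UTC: 11:00–13:10, 14:10–17:00.
Sofia → UTC: 06:00–08:10, 12:10–13:00.
Jun → UTC: 11:00–13:40, 16:00–19:00.
Wei ∩ Maya: (none).
Wei ∩ Maya ∩ Sofia: (none).
Wei ∩ Maya ∩ Sofia ∩ Jun: (none).
Windows ≥ 30 min: (none).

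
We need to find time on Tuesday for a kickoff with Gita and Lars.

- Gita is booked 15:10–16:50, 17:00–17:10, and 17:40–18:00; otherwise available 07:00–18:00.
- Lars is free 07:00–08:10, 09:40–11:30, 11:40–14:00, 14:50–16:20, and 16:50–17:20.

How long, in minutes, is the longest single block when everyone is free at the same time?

140 minutes

Gita free within 07:00–18:00: 07:00–15:10, 16:50–17:00, 17:10–17:40.
Gita ∩ Lars: 07:00–08:10, 09:40–11:30, 11:40–14:00, 14:50–15:10, 16:50–17:00, 17:10–17:20.
Common window lengths: 70, 110, 140, 20, 10, 10 min; longest is 140.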